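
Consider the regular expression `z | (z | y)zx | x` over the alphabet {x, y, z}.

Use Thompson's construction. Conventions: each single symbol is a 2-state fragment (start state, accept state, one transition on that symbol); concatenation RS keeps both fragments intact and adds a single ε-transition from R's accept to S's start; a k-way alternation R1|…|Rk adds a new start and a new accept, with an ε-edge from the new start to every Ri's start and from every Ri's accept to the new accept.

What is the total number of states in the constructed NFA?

16

Recursing over subexpressions:
Each of the 6 symbol leaves contributes a 2-state fragment.
  z | y → 6 states
  (z | y)zx → 10 states
  z | (z | y)zx | x → 16 states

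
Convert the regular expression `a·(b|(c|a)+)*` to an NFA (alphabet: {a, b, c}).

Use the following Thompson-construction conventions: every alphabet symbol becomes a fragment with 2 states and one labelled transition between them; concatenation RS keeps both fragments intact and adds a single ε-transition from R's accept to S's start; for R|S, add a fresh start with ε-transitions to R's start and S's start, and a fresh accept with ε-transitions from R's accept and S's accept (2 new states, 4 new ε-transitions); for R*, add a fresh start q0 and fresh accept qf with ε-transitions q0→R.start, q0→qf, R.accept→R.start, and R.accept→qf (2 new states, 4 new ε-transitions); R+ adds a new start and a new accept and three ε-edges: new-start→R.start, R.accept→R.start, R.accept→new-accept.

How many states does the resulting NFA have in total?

16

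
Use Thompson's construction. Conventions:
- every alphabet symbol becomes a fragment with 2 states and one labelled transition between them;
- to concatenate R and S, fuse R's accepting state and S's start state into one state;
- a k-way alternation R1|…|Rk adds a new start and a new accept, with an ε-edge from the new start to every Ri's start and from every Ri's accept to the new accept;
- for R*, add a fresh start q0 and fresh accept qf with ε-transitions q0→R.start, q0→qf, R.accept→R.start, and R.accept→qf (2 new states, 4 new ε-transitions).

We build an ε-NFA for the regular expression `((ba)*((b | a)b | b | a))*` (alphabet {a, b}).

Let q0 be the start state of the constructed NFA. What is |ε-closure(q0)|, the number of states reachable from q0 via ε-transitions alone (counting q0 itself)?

10

Work bottom-up. For each fragment F, track |ε-closure(F.start)| and whether F's accept lies in that closure (i.e. whether F accepts ε). A single-symbol fragment has closure size 1 and does not accept ε.
  ba → |ε-closure| equals the left operand's closure size = 1 (its accept is not ε-reachable, so the closure stops there)
  (ba)* → new start has ε-edges to the inner start and to the new accept, so |ε-closure| = 2 + 1 = 3
  b | a → new start ε-reaches every alternative's start; none of them accept ε, so the new accept is not reached: |ε-closure| = 1 + 1 + 1 = 3
  (b | a)b → |ε-closure| equals the left operand's closure size = 3 (its accept is not ε-reachable, so the closure stops there)
  (b | a)b | b | a → |ε-closure| = 1 + 3 + 1 + 1 = 6 (the new accept is not ε-reachable since no branch accepts ε)
  (ba)*((b | a)b | b | a) → |ε-closure| = 3 + (6−1) = 8 (closure spills across the concat boundary because the left factor accepts ε)
  ((ba)*((b | a)b | b | a))* → the star's fresh start ε-reaches both the body's start and the fresh accept: |ε-closure| = 2 + 8 = 10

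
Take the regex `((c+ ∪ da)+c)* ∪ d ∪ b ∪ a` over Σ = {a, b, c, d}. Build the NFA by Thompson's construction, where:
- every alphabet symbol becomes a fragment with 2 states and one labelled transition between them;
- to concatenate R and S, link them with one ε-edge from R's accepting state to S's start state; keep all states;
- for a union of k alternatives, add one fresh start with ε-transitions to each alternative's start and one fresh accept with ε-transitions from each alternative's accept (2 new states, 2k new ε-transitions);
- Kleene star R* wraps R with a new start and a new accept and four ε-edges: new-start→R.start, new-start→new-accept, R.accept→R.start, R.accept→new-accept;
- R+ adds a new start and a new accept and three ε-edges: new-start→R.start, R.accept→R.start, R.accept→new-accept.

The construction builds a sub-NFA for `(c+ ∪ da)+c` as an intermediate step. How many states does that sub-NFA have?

14

Fragment for `(c+ ∪ da)+c`:
Each of the 4 symbol leaves contributes a 2-state fragment.
  c+ : 4 states
  da : 4 states
  c+ ∪ da : 10 states
  (c+ ∪ da)+ : 12 states
  (c+ ∪ da)+c : 14 states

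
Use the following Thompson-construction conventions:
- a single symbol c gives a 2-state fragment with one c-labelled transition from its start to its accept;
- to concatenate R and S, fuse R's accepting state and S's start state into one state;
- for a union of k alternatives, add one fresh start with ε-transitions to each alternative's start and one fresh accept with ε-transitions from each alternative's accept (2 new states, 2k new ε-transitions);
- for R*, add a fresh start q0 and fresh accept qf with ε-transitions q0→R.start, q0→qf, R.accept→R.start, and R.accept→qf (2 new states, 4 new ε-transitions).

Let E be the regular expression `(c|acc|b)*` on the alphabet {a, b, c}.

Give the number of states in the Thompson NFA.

Per subexpression:
Each of the 5 symbol leaves contributes a 2-state fragment.
  acc = 4 states
  c|acc|b = 10 states
  (c|acc|b)* = 12 states

12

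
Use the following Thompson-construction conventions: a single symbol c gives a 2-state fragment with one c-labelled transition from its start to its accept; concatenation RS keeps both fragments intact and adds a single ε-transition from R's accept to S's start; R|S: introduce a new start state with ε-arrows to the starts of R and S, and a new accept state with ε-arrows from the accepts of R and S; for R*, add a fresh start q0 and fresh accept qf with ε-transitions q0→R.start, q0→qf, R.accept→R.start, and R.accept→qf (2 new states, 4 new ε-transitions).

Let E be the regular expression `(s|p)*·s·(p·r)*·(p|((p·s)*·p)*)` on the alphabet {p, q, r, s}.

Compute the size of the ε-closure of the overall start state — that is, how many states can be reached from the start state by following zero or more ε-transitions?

6

Compute the ε-closure size of each fragment's start state recursively; a symbol fragment's start has no outgoing ε-edge, so its closure is just itself (size 1).
  s|p → |ε-closure| = 1 + 1 + 1 = 3 (the new accept is not ε-reachable since no branch accepts ε)
  (s|p)* → the star's fresh start ε-reaches both the body's start and the fresh accept: |ε-closure| = 2 + 3 = 5
  p·r → same as the first factor's closure: |ε-closure| = 1
  (p·r)* → |ε-closure| = 1 (new start) + 1 (body) + 1 (new accept) = 3
  p·s → |ε-closure| equals the left operand's closure size = 1 (its accept is not ε-reachable, so the closure stops there)
  (p·s)* → |ε-closure| = 1 (new start) + 1 (body) + 1 (new accept) = 3
  (p·s)*·p → |ε-closure| = 3 + 1 = 4 (closure spills across the concat boundary because the left factor accepts ε)
  ((p·s)*·p)* → |ε-closure| = 1 (new start) + 4 (body) + 1 (new accept) = 6
  p|((p·s)*·p)* → new start ε-reaches every alternative's start; at least one alternative accepts ε, so the union's new accept is reached too: |ε-closure| = 1 + 1 + 6 + 1 = 9
  (s|p)*·s·(p·r)*·(p|((p·s)*·p)*) → the left operand accepts ε, so the closure extends into the next operand (via the concat ε-link); |ε-closure| = 5 + 1 = 6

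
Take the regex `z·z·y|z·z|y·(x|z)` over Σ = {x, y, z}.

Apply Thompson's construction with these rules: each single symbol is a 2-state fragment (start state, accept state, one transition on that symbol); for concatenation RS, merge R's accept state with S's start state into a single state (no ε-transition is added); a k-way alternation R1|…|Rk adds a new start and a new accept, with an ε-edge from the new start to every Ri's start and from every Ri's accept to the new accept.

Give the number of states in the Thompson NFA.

Bottom-up over the parse tree:
Each of the 8 symbol leaves contributes a 2-state fragment.
  z·z·y — 4 states
  z·z — 3 states
  x|z — 6 states
  y·(x|z) — 7 states
  z·z·y|z·z|y·(x|z) — 16 states

16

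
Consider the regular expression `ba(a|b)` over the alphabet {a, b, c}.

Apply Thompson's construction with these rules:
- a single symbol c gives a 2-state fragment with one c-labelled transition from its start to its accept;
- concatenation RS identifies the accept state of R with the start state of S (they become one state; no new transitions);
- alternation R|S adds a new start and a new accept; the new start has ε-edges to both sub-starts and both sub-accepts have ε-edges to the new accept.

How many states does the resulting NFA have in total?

8

Bottom-up over the parse tree:
Each of the 4 symbol leaves contributes a 2-state fragment.
  a|b = 6 states
  ba(a|b) = 8 states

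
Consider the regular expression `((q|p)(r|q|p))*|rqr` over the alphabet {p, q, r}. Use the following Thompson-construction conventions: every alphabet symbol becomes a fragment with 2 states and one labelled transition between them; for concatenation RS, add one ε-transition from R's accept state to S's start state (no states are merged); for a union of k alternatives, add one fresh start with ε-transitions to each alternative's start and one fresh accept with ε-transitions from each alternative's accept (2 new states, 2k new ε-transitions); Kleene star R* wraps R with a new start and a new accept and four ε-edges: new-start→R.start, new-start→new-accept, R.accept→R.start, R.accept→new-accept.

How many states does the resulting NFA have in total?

Bottom-up over the parse tree:
Each of the 8 symbol leaves contributes a 2-state fragment.
  q|p = 6 states
  r|q|p = 8 states
  (q|p)(r|q|p) = 14 states
  ((q|p)(r|q|p))* = 16 states
  rqr = 6 states
  ((q|p)(r|q|p))*|rqr = 24 states

24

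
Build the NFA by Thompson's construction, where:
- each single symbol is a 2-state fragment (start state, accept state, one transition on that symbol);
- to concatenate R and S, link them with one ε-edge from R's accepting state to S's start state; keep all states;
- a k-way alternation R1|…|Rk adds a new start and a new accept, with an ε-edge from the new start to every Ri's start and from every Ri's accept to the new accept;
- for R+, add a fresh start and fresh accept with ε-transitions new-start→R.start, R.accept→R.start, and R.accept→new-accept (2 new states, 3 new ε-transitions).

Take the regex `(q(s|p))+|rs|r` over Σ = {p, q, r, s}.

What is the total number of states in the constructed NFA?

18

Recursing over subexpressions:
Each of the 6 symbol leaves contributes a 2-state fragment.
  s|p → 6 states
  q(s|p) → 8 states
  (q(s|p))+ → 10 states
  rs → 4 states
  (q(s|p))+|rs|r → 18 states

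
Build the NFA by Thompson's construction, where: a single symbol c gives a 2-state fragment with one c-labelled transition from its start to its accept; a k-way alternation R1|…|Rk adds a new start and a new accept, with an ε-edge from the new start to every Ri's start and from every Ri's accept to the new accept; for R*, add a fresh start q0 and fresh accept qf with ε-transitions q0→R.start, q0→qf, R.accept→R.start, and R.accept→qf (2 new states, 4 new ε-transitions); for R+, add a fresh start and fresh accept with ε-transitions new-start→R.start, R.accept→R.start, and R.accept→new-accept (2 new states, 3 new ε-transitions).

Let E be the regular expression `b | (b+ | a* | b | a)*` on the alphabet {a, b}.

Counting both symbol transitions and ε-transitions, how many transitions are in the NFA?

28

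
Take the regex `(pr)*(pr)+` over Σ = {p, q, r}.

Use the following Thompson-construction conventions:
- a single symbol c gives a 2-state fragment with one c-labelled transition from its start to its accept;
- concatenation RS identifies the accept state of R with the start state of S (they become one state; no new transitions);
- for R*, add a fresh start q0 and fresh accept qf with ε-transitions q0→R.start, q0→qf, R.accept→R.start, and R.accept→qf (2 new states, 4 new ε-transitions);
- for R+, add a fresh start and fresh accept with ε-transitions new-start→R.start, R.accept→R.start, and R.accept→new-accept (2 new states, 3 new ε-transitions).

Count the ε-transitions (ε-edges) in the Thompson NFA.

7

By structural recursion:
Each of the 4 symbol leaves contributes 0 ε-transitions.
  pr : 0 ε-transitions
  (pr)* : 4 ε-transitions
  pr : 0 ε-transitions
  (pr)+ : 3 ε-transitions
  (pr)*(pr)+ : 7 ε-transitions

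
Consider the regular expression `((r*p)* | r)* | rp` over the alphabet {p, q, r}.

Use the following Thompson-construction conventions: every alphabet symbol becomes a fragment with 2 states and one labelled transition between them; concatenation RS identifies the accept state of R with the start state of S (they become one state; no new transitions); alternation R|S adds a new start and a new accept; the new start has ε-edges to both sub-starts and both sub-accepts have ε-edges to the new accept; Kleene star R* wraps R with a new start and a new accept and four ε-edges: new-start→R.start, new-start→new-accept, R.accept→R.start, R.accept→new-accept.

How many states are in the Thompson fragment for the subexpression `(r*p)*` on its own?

Fragment for `(r*p)*`:
Each of the 2 symbol leaves contributes a 2-state fragment.
  r* → 4 states
  r*p → 5 states
  (r*p)* → 7 states

7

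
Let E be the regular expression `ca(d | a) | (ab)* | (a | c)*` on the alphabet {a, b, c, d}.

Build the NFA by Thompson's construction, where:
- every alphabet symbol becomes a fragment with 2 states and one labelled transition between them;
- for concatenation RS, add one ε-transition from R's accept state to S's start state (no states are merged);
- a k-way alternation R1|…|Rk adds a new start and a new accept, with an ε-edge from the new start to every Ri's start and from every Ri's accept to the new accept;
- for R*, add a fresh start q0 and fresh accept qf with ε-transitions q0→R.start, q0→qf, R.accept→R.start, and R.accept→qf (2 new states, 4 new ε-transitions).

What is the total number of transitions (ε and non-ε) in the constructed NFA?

Bottom-up over the parse tree:
Each of the 8 symbol leaves contributes 1 transition (1 symbol, 0 ε).
  d | a : 6 transitions (2 symbol, 4 ε)
  ca(d | a) : 10 transitions (4 symbol, 6 ε)
  ab : 3 transitions (2 symbol, 1 ε)
  (ab)* : 7 transitions (2 symbol, 5 ε)
  a | c : 6 transitions (2 symbol, 4 ε)
  (a | c)* : 10 transitions (2 symbol, 8 ε)
  ca(d | a) | (ab)* | (a | c)* : 33 transitions (8 symbol, 25 ε)

33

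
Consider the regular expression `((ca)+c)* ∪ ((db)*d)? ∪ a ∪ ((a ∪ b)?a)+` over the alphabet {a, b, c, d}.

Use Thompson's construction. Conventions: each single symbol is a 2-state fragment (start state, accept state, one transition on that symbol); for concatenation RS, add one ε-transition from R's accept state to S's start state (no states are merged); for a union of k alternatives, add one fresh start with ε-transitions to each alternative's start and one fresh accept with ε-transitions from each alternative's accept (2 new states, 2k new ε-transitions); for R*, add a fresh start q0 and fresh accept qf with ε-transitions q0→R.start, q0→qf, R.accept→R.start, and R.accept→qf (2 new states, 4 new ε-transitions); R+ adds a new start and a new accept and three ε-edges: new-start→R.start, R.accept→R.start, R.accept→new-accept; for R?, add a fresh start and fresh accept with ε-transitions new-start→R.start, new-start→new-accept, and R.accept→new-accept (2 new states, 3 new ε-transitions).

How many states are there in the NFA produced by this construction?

36

By structural recursion:
Each of the 10 symbol leaves contributes a 2-state fragment.
  ca = 4 states
  (ca)+ = 6 states
  (ca)+c = 8 states
  ((ca)+c)* = 10 states
  db = 4 states
  (db)* = 6 states
  (db)*d = 8 states
  ((db)*d)? = 10 states
  a ∪ b = 6 states
  (a ∪ b)? = 8 states
  (a ∪ b)?a = 10 states
  ((a ∪ b)?a)+ = 12 states
  ((ca)+c)* ∪ ((db)*d)? ∪ a ∪ ((a ∪ b)?a)+ = 36 states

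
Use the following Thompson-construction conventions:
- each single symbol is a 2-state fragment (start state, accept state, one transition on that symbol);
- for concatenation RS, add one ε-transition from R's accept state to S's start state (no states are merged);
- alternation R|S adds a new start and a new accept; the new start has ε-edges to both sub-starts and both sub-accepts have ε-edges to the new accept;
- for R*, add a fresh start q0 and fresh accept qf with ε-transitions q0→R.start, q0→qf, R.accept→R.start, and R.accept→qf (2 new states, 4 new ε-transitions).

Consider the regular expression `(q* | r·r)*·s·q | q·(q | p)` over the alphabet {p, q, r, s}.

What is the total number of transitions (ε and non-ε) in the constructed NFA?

32

Recursing over subexpressions:
Each of the 8 symbol leaves contributes 1 transition (1 symbol, 0 ε).
  q* — 5 transitions (1 symbol, 4 ε)
  r·r — 3 transitions (2 symbol, 1 ε)
  q* | r·r — 12 transitions (3 symbol, 9 ε)
  (q* | r·r)* — 16 transitions (3 symbol, 13 ε)
  (q* | r·r)*·s·q — 20 transitions (5 symbol, 15 ε)
  q | p — 6 transitions (2 symbol, 4 ε)
  q·(q | p) — 8 transitions (3 symbol, 5 ε)
  (q* | r·r)*·s·q | q·(q | p) — 32 transitions (8 symbol, 24 ε)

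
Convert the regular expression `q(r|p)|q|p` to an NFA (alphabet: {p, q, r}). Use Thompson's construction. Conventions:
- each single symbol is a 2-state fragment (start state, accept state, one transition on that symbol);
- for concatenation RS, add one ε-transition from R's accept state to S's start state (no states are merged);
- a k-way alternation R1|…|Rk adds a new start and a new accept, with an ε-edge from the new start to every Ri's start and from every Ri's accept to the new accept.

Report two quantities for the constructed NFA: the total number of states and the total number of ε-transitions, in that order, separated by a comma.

Per subexpression:
Each of the 5 symbol leaves contributes 2 states and 0 ε-transitions.
  r|p = 6 states, 4 ε-transitions
  q(r|p) = 8 states, 5 ε-transitions
  q(r|p)|q|p = 14 states, 11 ε-transitions

14, 11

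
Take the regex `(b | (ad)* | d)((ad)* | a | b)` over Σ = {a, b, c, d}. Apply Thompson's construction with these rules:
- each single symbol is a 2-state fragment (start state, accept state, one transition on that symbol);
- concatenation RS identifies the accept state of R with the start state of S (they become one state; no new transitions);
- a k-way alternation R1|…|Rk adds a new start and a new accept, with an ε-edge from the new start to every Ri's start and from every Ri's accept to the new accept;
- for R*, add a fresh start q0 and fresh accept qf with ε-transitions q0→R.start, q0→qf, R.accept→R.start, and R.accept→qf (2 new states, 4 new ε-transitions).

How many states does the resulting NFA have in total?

21

Recursing over subexpressions:
Each of the 8 symbol leaves contributes a 2-state fragment.
  ad : 3 states
  (ad)* : 5 states
  b | (ad)* | d : 11 states
  ad : 3 states
  (ad)* : 5 states
  (ad)* | a | b : 11 states
  (b | (ad)* | d)((ad)* | a | b) : 21 states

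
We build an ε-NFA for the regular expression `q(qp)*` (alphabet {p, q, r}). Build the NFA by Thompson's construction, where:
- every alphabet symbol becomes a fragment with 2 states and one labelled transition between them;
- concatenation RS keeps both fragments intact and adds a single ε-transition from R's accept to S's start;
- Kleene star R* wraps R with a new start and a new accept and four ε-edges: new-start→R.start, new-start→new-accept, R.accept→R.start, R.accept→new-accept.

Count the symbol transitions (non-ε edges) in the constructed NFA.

3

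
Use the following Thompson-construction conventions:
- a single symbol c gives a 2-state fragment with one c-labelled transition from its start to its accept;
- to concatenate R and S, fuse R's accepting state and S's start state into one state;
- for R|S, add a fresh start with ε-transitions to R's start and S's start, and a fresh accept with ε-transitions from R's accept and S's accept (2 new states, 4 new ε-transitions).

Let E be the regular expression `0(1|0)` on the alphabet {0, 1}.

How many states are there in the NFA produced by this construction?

7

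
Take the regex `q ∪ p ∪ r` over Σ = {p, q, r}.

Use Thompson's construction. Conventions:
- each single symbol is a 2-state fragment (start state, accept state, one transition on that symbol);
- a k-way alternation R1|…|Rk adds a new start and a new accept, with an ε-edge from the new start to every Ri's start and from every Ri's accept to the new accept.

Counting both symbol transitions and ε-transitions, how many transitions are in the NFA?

Per subexpression:
Each of the 3 symbol leaves contributes 1 transition (1 symbol, 0 ε).
  q ∪ p ∪ r = 9 transitions (3 symbol, 6 ε)

9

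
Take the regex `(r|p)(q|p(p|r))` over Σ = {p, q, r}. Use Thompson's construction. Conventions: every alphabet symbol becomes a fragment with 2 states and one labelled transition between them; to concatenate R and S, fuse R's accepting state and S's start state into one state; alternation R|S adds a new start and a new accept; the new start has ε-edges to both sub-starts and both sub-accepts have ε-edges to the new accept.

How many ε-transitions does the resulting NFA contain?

12

Recursing over subexpressions:
Each of the 6 symbol leaves contributes 0 ε-transitions.
  r|p — 4 ε-transitions
  p|r — 4 ε-transitions
  p(p|r) — 4 ε-transitions
  q|p(p|r) — 8 ε-transitions
  (r|p)(q|p(p|r)) — 12 ε-transitions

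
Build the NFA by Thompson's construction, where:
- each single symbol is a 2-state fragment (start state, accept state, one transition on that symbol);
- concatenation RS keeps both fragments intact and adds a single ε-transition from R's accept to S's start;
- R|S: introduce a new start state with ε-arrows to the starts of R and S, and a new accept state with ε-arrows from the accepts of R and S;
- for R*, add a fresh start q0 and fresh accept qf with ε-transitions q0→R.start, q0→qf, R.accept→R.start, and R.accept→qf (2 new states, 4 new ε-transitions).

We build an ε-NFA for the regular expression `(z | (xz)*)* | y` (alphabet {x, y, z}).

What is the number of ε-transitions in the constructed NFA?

Per subexpression:
Each of the 4 symbol leaves contributes 0 ε-transitions.
  xz — 1 ε-transition
  (xz)* — 5 ε-transitions
  z | (xz)* — 9 ε-transitions
  (z | (xz)*)* — 13 ε-transitions
  (z | (xz)*)* | y — 17 ε-transitions

17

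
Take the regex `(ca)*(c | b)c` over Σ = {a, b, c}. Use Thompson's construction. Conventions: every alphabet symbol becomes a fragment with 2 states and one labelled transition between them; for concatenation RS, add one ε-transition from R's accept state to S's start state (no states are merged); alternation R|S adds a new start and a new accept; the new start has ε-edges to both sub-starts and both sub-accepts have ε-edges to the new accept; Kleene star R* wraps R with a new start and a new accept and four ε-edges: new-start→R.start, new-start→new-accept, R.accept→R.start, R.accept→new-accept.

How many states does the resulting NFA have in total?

Bottom-up over the parse tree:
Each of the 5 symbol leaves contributes a 2-state fragment.
  ca = 4 states
  (ca)* = 6 states
  c | b = 6 states
  (ca)*(c | b)c = 14 states

14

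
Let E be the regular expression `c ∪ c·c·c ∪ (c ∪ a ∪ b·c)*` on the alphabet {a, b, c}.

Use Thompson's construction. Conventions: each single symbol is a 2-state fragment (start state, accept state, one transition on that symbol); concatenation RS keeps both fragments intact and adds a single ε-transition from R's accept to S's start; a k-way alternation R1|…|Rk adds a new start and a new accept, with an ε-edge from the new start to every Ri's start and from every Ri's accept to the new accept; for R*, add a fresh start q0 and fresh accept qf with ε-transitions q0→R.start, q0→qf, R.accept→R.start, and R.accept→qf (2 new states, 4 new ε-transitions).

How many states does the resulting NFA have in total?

Bottom-up over the parse tree:
Each of the 8 symbol leaves contributes a 2-state fragment.
  c·c·c = 6 states
  b·c = 4 states
  c ∪ a ∪ b·c = 10 states
  (c ∪ a ∪ b·c)* = 12 states
  c ∪ c·c·c ∪ (c ∪ a ∪ b·c)* = 22 states

22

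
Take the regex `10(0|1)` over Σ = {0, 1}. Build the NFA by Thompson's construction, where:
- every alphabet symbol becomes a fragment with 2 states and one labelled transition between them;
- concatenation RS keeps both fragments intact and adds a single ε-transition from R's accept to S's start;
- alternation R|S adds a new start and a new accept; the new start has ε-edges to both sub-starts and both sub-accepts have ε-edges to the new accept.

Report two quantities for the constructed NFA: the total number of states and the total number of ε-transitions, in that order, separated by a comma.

10, 6

Recursing over subexpressions:
Each of the 4 symbol leaves contributes 2 states and 0 ε-transitions.
  0|1 → 6 states, 4 ε-transitions
  10(0|1) → 10 states, 6 ε-transitions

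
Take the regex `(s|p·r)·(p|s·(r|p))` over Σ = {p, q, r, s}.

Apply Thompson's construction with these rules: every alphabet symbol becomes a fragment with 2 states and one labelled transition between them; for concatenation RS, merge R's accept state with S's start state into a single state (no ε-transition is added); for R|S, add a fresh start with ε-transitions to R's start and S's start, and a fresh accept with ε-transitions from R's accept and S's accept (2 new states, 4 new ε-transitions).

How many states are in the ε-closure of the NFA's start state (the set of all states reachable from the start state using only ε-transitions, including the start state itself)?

3

Compute the ε-closure size of each fragment's start state recursively; a symbol fragment's start has no outgoing ε-edge, so its closure is just itself (size 1).
  p·r — same as the first factor's closure: |ε-closure| = 1
  s|p·r — |ε-closure| = 1 + 1 + 1 = 3 (the new accept is not ε-reachable since no branch accepts ε)
  r|p — new start ε-reaches every alternative's start; none of them accept ε, so the new accept is not reached: |ε-closure| = 1 + 1 + 1 = 3
  s·(r|p) — |ε-closure| equals the left operand's closure size = 1 (its accept is not ε-reachable, so the closure stops there)
  p|s·(r|p) — |ε-closure| = 1 + 1 + 1 = 3 (the new accept is not ε-reachable since no branch accepts ε)
  (s|p·r)·(p|s·(r|p)) — |ε-closure| equals the left operand's closure size = 3 (its accept is not ε-reachable, so the closure stops there)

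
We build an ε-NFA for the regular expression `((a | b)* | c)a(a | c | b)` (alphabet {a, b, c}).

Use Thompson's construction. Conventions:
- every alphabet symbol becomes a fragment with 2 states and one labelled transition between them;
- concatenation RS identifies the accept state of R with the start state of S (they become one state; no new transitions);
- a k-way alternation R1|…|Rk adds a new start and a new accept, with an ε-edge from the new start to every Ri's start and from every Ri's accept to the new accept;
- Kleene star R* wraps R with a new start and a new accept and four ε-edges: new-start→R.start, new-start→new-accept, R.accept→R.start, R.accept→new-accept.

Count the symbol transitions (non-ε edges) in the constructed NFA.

7

By structural recursion:
Each of the 7 symbol leaves contributes exactly 1 symbol transition.
  a | b : 2 symbol transitions
  (a | b)* : 2 symbol transitions
  (a | b)* | c : 3 symbol transitions
  a | c | b : 3 symbol transitions
  ((a | b)* | c)a(a | c | b) : 7 symbol transitions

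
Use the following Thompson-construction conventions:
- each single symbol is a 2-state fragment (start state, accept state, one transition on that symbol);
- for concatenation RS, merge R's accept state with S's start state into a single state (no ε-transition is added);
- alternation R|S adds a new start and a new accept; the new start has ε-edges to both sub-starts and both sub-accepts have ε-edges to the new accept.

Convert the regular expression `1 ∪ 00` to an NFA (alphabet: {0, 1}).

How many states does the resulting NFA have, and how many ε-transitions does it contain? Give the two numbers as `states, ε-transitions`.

7, 4

Building bottom-up:
Each of the 3 symbol leaves contributes 2 states and 0 ε-transitions.
  00 = 3 states, 0 ε-transitions
  1 ∪ 00 = 7 states, 4 ε-transitions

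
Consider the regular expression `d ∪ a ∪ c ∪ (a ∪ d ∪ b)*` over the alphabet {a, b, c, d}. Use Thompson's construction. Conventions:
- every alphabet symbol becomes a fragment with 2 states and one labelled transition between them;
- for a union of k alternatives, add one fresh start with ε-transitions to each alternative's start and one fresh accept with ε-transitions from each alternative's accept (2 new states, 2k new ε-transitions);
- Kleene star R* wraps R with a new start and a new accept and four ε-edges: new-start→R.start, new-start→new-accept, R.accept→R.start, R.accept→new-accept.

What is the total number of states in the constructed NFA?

Building bottom-up:
Each of the 6 symbol leaves contributes a 2-state fragment.
  a ∪ d ∪ b — 8 states
  (a ∪ d ∪ b)* — 10 states
  d ∪ a ∪ c ∪ (a ∪ d ∪ b)* — 18 states

18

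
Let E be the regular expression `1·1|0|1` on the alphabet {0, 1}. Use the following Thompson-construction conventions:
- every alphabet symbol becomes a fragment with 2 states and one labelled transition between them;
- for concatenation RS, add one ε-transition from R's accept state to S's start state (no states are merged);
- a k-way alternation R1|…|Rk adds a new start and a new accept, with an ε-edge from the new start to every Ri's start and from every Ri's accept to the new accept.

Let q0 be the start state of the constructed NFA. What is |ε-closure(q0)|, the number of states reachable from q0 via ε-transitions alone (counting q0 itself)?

4

Let C(F) = |ε-closure(F.start)| within fragment F, and note whether F accepts ε. Symbol fragments have C = 1 and do not accept ε. Then:
  1·1 — same as the first factor's closure: C = 1
  1·1|0|1 — C = 1 + 1 + 1 + 1 = 4 (the new accept is not ε-reachable since no branch accepts ε)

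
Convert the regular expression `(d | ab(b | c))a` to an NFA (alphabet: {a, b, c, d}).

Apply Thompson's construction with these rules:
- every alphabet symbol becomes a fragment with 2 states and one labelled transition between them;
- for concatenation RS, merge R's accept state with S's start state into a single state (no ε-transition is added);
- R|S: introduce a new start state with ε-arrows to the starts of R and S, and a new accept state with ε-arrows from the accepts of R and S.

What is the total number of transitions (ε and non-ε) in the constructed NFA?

14

Recursing over subexpressions:
Each of the 6 symbol leaves contributes 1 transition (1 symbol, 0 ε).
  b | c — 6 transitions (2 symbol, 4 ε)
  ab(b | c) — 8 transitions (4 symbol, 4 ε)
  d | ab(b | c) — 13 transitions (5 symbol, 8 ε)
  (d | ab(b | c))a — 14 transitions (6 symbol, 8 ε)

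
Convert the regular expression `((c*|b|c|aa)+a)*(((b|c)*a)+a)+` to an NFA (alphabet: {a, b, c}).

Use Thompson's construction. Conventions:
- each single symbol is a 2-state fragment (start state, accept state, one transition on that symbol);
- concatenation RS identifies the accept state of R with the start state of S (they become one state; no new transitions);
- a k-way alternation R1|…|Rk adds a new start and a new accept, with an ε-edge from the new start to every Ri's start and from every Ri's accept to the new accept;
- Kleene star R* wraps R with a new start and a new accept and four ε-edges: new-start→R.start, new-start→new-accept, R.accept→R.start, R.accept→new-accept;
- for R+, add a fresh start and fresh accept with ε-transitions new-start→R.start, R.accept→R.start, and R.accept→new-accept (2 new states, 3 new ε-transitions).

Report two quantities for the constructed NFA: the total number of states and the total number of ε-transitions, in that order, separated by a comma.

31, 33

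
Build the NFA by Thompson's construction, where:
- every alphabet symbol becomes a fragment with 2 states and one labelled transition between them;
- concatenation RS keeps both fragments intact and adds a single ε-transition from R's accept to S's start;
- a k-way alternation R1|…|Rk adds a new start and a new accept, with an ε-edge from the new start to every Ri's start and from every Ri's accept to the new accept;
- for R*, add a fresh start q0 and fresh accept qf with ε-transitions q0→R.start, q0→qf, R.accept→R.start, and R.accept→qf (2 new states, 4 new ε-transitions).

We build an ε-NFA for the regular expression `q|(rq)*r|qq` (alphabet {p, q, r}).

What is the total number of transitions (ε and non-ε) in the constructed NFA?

19

By structural recursion:
Each of the 6 symbol leaves contributes 1 transition (1 symbol, 0 ε).
  rq → 3 transitions (2 symbol, 1 ε)
  (rq)* → 7 transitions (2 symbol, 5 ε)
  (rq)*r → 9 transitions (3 symbol, 6 ε)
  qq → 3 transitions (2 symbol, 1 ε)
  q|(rq)*r|qq → 19 transitions (6 symbol, 13 ε)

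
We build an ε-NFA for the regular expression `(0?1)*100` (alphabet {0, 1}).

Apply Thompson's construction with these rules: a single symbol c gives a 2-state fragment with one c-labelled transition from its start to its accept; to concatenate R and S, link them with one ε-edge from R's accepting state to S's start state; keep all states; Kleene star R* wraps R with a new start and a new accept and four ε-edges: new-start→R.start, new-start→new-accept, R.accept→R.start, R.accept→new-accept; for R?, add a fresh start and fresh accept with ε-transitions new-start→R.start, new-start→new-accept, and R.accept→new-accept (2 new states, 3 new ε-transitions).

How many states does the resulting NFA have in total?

Recursing over subexpressions:
Each of the 5 symbol leaves contributes a 2-state fragment.
  0? → 4 states
  0?1 → 6 states
  (0?1)* → 8 states
  (0?1)*100 → 14 states

14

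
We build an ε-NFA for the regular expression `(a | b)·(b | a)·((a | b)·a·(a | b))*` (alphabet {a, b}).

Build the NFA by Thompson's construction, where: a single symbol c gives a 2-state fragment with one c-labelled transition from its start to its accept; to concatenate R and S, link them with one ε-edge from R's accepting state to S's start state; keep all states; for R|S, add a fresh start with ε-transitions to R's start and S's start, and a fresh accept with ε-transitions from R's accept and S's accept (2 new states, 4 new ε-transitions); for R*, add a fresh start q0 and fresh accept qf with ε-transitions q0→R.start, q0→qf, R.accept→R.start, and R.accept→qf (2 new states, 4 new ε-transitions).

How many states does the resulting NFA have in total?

Bottom-up over the parse tree:
Each of the 9 symbol leaves contributes a 2-state fragment.
  a | b = 6 states
  b | a = 6 states
  a | b = 6 states
  a | b = 6 states
  (a | b)·a·(a | b) = 14 states
  ((a | b)·a·(a | b))* = 16 states
  (a | b)·(b | a)·((a | b)·a·(a | b))* = 28 states

28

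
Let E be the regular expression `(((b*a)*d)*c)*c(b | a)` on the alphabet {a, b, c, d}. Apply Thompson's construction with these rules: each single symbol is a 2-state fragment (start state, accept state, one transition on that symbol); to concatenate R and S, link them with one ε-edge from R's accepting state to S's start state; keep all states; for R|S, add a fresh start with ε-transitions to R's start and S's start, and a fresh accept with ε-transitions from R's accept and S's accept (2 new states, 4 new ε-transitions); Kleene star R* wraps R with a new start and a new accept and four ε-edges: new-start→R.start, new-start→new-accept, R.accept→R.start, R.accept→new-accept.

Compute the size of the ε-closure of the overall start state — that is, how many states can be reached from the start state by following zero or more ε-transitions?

Let C(F) = |ε-closure(F.start)| within fragment F, and note whether F accepts ε. Symbol fragments have C = 1 and do not accept ε. Then:
  b* → the star's fresh start ε-reaches both the body's start and the fresh accept: |closure| = 2 + 1 = 3
  b*a → the left operand accepts ε, so the closure extends into the next operand (via the concat ε-link); |closure| = 3 + 1 = 4
  (b*a)* → |closure| = 1 (new start) + 4 (body) + 1 (new accept) = 6
  (b*a)*d → |closure| = 6 + 1 = 7 (closure spills across the concat boundary because the left factor accepts ε)
  ((b*a)*d)* → the star's fresh start ε-reaches both the body's start and the fresh accept: |closure| = 2 + 7 = 9
  ((b*a)*d)*c → |closure| = 9 + 1 = 10 (closure spills across the concat boundary because the left factor accepts ε)
  (((b*a)*d)*c)* → new start has ε-edges to the inner start and to the new accept, so |closure| = 2 + 10 = 12
  b | a → |closure| = 1 + 1 + 1 = 3 (the new accept is not ε-reachable since no branch accepts ε)
  (((b*a)*d)*c)*c(b | a) → the left operand accepts ε, so the closure extends into the next operand (via the concat ε-link); |closure| = 12 + 1 = 13

13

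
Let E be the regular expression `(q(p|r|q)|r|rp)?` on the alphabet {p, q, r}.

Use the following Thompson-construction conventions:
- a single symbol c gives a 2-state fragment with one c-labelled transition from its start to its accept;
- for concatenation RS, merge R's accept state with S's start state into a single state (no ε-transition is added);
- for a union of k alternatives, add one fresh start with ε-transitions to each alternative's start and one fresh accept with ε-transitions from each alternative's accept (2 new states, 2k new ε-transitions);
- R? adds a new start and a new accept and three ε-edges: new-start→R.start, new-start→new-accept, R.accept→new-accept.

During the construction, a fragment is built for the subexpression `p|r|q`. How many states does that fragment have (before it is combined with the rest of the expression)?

Fragment for `p|r|q`:
Each of the 3 symbol leaves contributes a 2-state fragment.
  p|r|q = 8 states

8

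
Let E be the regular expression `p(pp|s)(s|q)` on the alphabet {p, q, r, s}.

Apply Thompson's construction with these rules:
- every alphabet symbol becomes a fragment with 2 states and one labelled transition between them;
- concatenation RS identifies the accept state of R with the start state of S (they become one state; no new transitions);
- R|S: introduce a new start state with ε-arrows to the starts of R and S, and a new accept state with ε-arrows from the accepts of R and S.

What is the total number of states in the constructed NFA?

13

Bottom-up over the parse tree:
Each of the 6 symbol leaves contributes a 2-state fragment.
  pp — 3 states
  pp|s — 7 states
  s|q — 6 states
  p(pp|s)(s|q) — 13 states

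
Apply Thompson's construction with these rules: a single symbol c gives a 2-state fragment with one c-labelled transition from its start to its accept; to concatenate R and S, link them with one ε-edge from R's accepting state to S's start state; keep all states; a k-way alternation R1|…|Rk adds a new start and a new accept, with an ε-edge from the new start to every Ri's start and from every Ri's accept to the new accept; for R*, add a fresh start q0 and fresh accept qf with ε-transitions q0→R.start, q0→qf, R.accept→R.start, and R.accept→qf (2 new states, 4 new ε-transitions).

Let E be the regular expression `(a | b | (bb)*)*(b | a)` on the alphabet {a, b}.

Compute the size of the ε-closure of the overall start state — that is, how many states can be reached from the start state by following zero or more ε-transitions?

Work bottom-up. For each fragment F, track |ε-closure(F.start)| and whether F's accept lies in that closure (i.e. whether F accepts ε). A single-symbol fragment has closure size 1 and does not accept ε.
  bb — |closure| equals the left operand's closure size = 1 (its accept is not ε-reachable, so the closure stops there)
  (bb)* — |closure| = 1 (new start) + 1 (body) + 1 (new accept) = 3
  a | b | (bb)* — new start ε-reaches every alternative's start; at least one alternative accepts ε, so the union's new accept is reached too: |closure| = 1 + 1 + 1 + 3 + 1 = 7
  (a | b | (bb)*)* — the star's fresh start ε-reaches both the body's start and the fresh accept: |closure| = 2 + 7 = 9
  b | a — |closure| = 1 + 1 + 1 = 3 (the new accept is not ε-reachable since no branch accepts ε)
  (a | b | (bb)*)*(b | a) — |closure| = 9 + 3 = 12 (closure spills across the concat boundary because the left factor accepts ε)

12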